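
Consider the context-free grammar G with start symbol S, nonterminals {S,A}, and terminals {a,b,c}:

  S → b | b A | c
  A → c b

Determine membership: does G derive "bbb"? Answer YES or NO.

CNF form of G:
  S -> T1 A | b | c
  A -> T0 T1
  T0 -> c
  T1 -> b

CYK table (by increasing span):
  cell(0,0) b: {S,T1}  orig:{S}
  cell(1,1) b: {S,T1}  orig:{S}
  cell(2,2) b: {S,T1}  orig:{S}
  cell(0,1) bb: ∅
  cell(1,2) bb: ∅
  cell(0,2) bbb: ∅

S ∉ T[0,2] ⇒ NO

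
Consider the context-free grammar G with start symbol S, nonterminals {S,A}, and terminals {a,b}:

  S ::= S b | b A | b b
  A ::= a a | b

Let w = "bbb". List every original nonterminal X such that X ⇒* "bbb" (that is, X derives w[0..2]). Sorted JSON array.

CNF form of G:
  S -> S T1 | T1 A | T1 T1
  A -> T0 T0 | b
  T0 -> a
  T1 -> b

CYK fill, restricted to cells inside w[0..2]:
  cell(0,0) b: {A,T1}  orig:{A}
  cell(1,1) b: {A,T1}  orig:{A}
  cell(2,2) b: {A,T1}  orig:{A}
  cell(0,1) bb: {S}
  cell(1,2) bb: {S}
  cell(0,2) bbb: {S}

Original NTs in T[0,2] deriving "bbb": ["S"]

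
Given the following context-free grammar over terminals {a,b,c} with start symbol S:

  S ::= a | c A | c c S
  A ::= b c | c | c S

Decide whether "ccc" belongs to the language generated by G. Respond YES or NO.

CNF form of G:
  S -> T1 A | T1 X2 | a
  A -> T0 T1 | T1 S | c
  T0 -> b
  T1 -> c
  X2 -> T1 S

Fill CYK table bottom-up:
  cell(0,0) c: {A,T1}  orig:{A}
  cell(1,1) c: {A,T1}  orig:{A}
  cell(2,2) c: {A,T1}  orig:{A}
  cell(0,1) cc: {S}
  cell(1,2) cc: {S}
  cell(0,2) ccc: {A,X2}  orig:{A}

S ∉ T[0,2] ⇒ NO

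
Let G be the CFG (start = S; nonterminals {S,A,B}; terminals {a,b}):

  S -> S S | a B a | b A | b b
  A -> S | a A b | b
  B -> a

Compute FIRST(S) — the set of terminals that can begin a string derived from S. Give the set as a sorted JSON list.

Compute FIRST by fixpoint:
round 1:
  A via A→a A b: +{a}
  A via A→b: +{b}
  B via B→a: +{a}
  S via S→a B a: +{a}
  S via S→b A: +{b}
  FIRST(S)={a,b}  FIRST(A)={a,b}  FIRST(B)={a}
round 2: — fixpoint
  FIRST(S)={a,b}  FIRST(A)={a,b}  FIRST(B)={a}

FIRST(S) = ["a", "b"]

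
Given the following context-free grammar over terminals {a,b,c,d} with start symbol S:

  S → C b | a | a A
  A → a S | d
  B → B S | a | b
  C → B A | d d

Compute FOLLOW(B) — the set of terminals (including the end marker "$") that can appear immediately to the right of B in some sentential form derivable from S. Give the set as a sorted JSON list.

FIRST iteration:
pass 1:
  A via A→a S: +{a}
  A via A→d: +{d}
  B via B→a: +{a}
  B via B→b: +{b}
  C via C→B A: +{a,b}
  C via C→d d: +{d}
  S via S→C b: +{a,b,d}
  FIRST(S)={a,b,d}  FIRST(A)={a,d}  FIRST(B)={a,b}  FIRST(C)={a,b,d}
pass 2: — fixpoint
  FIRST(S)={a,b,d}  FIRST(A)={a,d}  FIRST(B)={a,b}  FIRST(C)={a,b,d}

FOLLOW sets:
FOLLOW(S) := {$}
pass 1:
  B→B S: FOLLOW(B) ⊇ FIRST(S) = {a,b,d}; new: +{a,b,d}
  B→B S: FOLLOW(S) ⊇ FOLLOW(B) ⊇ {a,b,d}; new: +{a,b,d}
  S→C b: FOLLOW(C) ⊇ FIRST(b) = {b}; new: +{b}
  S→a A: FOLLOW(A) ⊇ FOLLOW(S) ⊇ {$,a,b,d}; new: +{$,a,b,d}
  S: {$,a,b,d}  A: {$,a,b,d}  B: {a,b,d}  C: {b}
pass 2: (stable)
  S: {$,a,b,d}  A: {$,a,b,d}  B: {a,b,d}  C: {b}

FOLLOW(B) = ["a", "b", "d"]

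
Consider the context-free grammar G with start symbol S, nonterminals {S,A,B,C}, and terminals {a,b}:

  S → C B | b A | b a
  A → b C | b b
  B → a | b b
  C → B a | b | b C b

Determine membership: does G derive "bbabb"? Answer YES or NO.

CNF form of G:
  S -> C B | T0 A | T0 T1
  A -> T0 C | T0 T0
  B -> T0 T0 | a
  C -> B T1 | T0 X2 | b
  T0 -> b
  T1 -> a
  X2 -> C T0

Fill CYK table bottom-up:
  T[0,0] 'b' = {C,T0}  orig:{C}
  T[1,1] 'b' = {C,T0}  orig:{C}
  T[2,2] 'a' = {B,T1}  orig:{B}
  T[3,3] 'b' = {C,T0}  orig:{C}
  T[4,4] 'b' = {C,T0}  orig:{C}
  T[0,1] 'bb' = {A,B,X2}  orig:{A,B}
  T[1,2] 'ba' = {S}
  T[2,3] 'ab' = ∅
  T[3,4] 'bb' = {A,B,X2}  orig:{A,B}
  T[0,2] 'bba' = {C}
  T[1,3] 'bab' = ∅
  T[2,4] 'abb' = ∅
  T[0,3] 'bbab' = {X2}  orig:{}
  T[1,4] 'babb' = ∅
  T[0,4] 'bbabb' = {S}

S ∈ T[0,4] ⇒ YES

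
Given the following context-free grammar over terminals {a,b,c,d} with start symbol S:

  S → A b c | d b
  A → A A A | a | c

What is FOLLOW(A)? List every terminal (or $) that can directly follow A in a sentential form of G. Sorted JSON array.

Compute FIRST by fixpoint:
[1]
  A via A→a: +{a}
  A via A→c: +{c}
  S via S→A b c: +{a,c}
  S via S→d b: +{d}
  FIRST[S]={a,c,d}  FIRST[A]={a,c}
[2] (no change)
  FIRST[S]={a,c,d}  FIRST[A]={a,c}

Compute FOLLOW by fixpoint:
seed FOLLOW(S) with $
pass 1:
  A→A A A: FOLLOW(A) ⊇ FIRST(A) = {a,c}; new: +{a,c}
  S→A b c: FOLLOW(A) ⊇ FIRST(b) = {b}; new: +{b}
  S: {$}  A: {a,b,c}
pass 2: — fixpoint
  S: {$}  A: {a,b,c}

FOLLOW(A) = ["a", "b", "c"]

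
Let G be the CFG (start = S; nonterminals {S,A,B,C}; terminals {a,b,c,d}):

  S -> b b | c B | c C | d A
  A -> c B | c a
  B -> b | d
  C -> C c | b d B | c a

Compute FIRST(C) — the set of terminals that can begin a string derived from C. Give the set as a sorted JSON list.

FIRST sets, iterate to fixpoint:
[1]
  A via A→c B: +{c}
  B via B→b: +{b}
  B via B→d: +{d}
  C via C→b d B: +{b}
  C via C→c a: +{c}
  S via S→b b: +{b}
  S via S→c B: +{c}
  S via S→d A: +{d}
  FIRST(S)={b,c,d}  FIRST(A)={c}  FIRST(B)={b,d}  FIRST(C)={b,c}
[2] — fixpoint
  FIRST(S)={b,c,d}  FIRST(A)={c}  FIRST(B)={b,d}  FIRST(C)={b,c}

FIRST(C) = ["b", "c"]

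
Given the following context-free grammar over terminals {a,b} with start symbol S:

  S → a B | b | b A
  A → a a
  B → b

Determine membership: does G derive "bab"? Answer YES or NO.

Convert to CNF:
  S -> T0 B | T1 A | b
  A -> T0 T0
  B -> b
  T0 -> a
  T1 -> b

Fill CYK table bottom-up:
  [0..0]={B,S,T1}  "b"  orig:{B,S}
  [1..1]={T0}  "a"  orig:{}
  [2..2]={B,S,T1}  "b"  orig:{B,S}
  [0..1]=∅  "ba"
  [1..2]={S}  "ab"
  [0..2]=∅  "bab"

S ∉ T[0,2] ⇒ NO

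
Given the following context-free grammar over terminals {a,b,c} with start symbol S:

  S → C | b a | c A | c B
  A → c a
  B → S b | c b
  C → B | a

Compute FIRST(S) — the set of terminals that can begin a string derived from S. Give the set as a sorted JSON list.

FIRST sets, iterate to fixpoint:
round 1:
  A via A→c a: +{c}
  B via B→c b: +{c}
  C via C→B: +{c}
  C via C→a: +{a}
  S via S→C: +{a,c}
  S via S→b a: +{b}
  FIRST(S)={a,b,c}  FIRST(A)={c}  FIRST(B)={c}  FIRST(C)={a,c}
round 2:
  B via B→S b: +{a,b}
  C via C→B: +{b}
  FIRST(S)={a,b,c}  FIRST(A)={c}  FIRST(B)={a,b,c}  FIRST(C)={a,b,c}
round 3: (stable)
  FIRST(S)={a,b,c}  FIRST(A)={c}  FIRST(B)={a,b,c}  FIRST(C)={a,b,c}

FIRST(S) = ["a", "b", "c"]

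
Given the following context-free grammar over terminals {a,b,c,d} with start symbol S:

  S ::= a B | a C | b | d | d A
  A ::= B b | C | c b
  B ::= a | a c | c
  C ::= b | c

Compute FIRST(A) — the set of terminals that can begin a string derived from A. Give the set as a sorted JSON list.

FIRST sets, iterate to fixpoint:
round 1:
  A via A→c b: +{c}
  B via B→a: +{a}
  B via B→c: +{c}
  C via C→b: +{b}
  C via C→c: +{c}
  S via S→a B: +{a}
  S via S→b: +{b}
  S via S→d: +{d}
  S: {a,b,d}  A: {c}  B: {a,c}  C: {b,c}
round 2:
  A via A→B b: +{a}
  A via A→C: +{b}
  S: {a,b,d}  A: {a,b,c}  B: {a,c}  C: {b,c}
round 3: (no change)
  S: {a,b,d}  A: {a,b,c}  B: {a,c}  C: {b,c}

FIRST(A) = ["a", "b", "c"]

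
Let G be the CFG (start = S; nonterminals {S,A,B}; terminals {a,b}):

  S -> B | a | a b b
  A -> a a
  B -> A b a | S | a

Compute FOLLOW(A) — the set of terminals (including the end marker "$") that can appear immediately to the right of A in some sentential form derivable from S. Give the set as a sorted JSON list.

Compute FIRST by fixpoint:
[1]
  A via A→a a: +{a}
  B via B→A b a: +{a}
  S via S→B: +{a}
  FIRST[S]={a}  FIRST[A]={a}  FIRST[B]={a}
[2] — fixpoint
  FIRST[S]={a}  FIRST[A]={a}  FIRST[B]={a}

Compute FOLLOW by fixpoint:
seed FOLLOW(S) with $
round 1:
  B→A b a: FOLLOW(A) ⊇ FIRST(b) = {b}; new: +{b}
  S→B: FOLLOW(B) ⊇ FOLLOW(S) ⊇ {$}; new: +{$}
  FOLLOW[S]={$}  FOLLOW[A]={b}  FOLLOW[B]={$}
round 2: (no change)
  FOLLOW[S]={$}  FOLLOW[A]={b}  FOLLOW[B]={$}

FOLLOW(A) = ["b"]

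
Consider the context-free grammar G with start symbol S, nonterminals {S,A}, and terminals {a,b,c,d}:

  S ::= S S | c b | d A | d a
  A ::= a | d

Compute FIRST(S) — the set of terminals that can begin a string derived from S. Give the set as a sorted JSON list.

Compute FIRST by fixpoint:
round 1:
  A via A→a: +{a}
  A via A→d: +{d}
  S via S→c b: +{c}
  S via S→d A: +{d}
  FIRST[S]={c,d}  FIRST[A]={a,d}
round 2: (stable)
  FIRST[S]={c,d}  FIRST[A]={a,d}

FIRST(S) = ["c", "d"]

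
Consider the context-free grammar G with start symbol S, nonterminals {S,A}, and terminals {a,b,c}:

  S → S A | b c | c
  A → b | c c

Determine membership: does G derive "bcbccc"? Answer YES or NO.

CNF form of G:
  S -> S A | T1 T0 | c
  A -> T0 T0 | b
  T0 -> c
  T1 -> b

CYK fill:
  T[0,0] 'b' = {A,T1}  orig:{A}
  T[1,1] 'c' = {S,T0}  orig:{S}
  T[2,2] 'b' = {A,T1}  orig:{A}
  T[3,3] 'c' = {S,T0}  orig:{S}
  T[4,4] 'c' = {S,T0}  orig:{S}
  T[5,5] 'c' = {S,T0}  orig:{S}
  T[0,1] 'bc' = {S}
  T[1,2] 'cb' = {S}
  T[2,3] 'bc' = {S}
  T[3,4] 'cc' = {A}
  T[4,5] 'cc' = {A}
  T[0,2] 'bcb' = {S}
  T[1,3] 'cbc' = ∅
  T[2,4] 'bcc' = ∅
  T[3,5] 'ccc' = {S}
  T[0,3] 'bcbc' = ∅
  T[1,4] 'cbcc' = {S}
  T[2,5] 'bccc' = {S}
  T[0,4] 'bcbcc' = {S}
  T[1,5] 'cbccc' = ∅
  T[0,5] 'bcbccc' = ∅

S ∉ T[0,5] ⇒ NO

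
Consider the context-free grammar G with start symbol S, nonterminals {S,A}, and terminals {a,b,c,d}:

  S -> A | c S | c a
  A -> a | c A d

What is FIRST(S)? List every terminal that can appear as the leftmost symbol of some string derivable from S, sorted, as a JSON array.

FIRST sets, iterate to fixpoint:
iter 1:
  A via A→a: +{a}
  A via A→c A d: +{c}
  S via S→A: +{a,c}
  FIRST(S)={a,c}  FIRST(A)={a,c}
iter 2: — fixpoint
  FIRST(S)={a,c}  FIRST(A)={a,c}

FIRST(S) = ["a", "c"]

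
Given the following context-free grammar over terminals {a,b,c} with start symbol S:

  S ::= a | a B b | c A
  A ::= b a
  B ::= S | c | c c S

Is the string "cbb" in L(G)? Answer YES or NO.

Convert to CNF:
  S -> T1 X5 | T2 A | a
  A -> T0 T1
  B -> T1 X3 | T2 A | T2 X4 | a | c
  T0 -> b
  T1 -> a
  T2 -> c
  X3 -> B T0
  X4 -> T2 S
  X5 -> B T0

CYK table (by increasing span):
  T[0,0] 'c' = {B,T2}  orig:{B}
  T[1,1] 'b' = {T0}  orig:{}
  T[2,2] 'b' = {T0}  orig:{}
  T[0,1] 'cb' = {X3,X5}  orig:{}
  T[1,2] 'bb' = ∅
  T[0,2] 'cbb' = ∅

S ∉ T[0,2] ⇒ NO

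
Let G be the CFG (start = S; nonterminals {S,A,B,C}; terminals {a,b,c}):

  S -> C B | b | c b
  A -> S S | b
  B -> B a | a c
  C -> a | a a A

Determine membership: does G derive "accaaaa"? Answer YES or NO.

Convert to CNF:
  S -> C B | T1 T2 | b
  A -> S S | b
  B -> B T0 | T0 T1
  C -> T0 X3 | a
  T0 -> a
  T1 -> c
  T2 -> b
  X3 -> T0 A

Fill CYK table bottom-up:
  [0..0]={C,T0}  "a"  orig:{C}
  [1..1]={T1}  "c"  orig:{}
  [2..2]={T1}  "c"  orig:{}
  [3..3]={C,T0}  "a"  orig:{C}
  [4..4]={C,T0}  "a"  orig:{C}
  [5..5]={C,T0}  "a"  orig:{C}
  [6..6]={C,T0}  "a"  orig:{C}
  [0..1]={B}  "ac"
  [1..2]=∅  "cc"
  [2..3]=∅  "ca"
  [3..4]=∅  "aa"
  [4..5]=∅  "aa"
  [5..6]=∅  "aa"
  [0..2]=∅  "acc"
  [1..3]=∅  "cca"
  [2..4]=∅  "caa"
  [3..5]=∅  "aaa"
  [4..6]=∅  "aaa"
  [0..3]=∅  "acca"
  [1..4]=∅  "ccaa"
  [2..5]=∅  "caaa"
  [3..6]=∅  "aaaa"
  [0..4]=∅  "accaa"
  [1..5]=∅  "ccaaa"
  [2..6]=∅  "caaaa"
  [0..5]=∅  "accaaa"
  [1..6]=∅  "ccaaaa"
  [0..6]=∅  "accaaaa"

S ∉ T[0,6] ⇒ NO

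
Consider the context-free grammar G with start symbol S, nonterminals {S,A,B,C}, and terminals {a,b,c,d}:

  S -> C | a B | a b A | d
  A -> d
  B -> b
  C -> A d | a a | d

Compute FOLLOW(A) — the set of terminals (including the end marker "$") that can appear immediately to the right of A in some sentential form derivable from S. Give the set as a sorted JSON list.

FIRST iteration:
round 1:
  A via A→d: +{d}
  B via B→b: +{b}
  C via C→A d: +{d}
  C via C→a a: +{a}
  S via S→C: +{a,d}
  FIRST(S)={a,d}  FIRST(A)={d}  FIRST(B)={b}  FIRST(C)={a,d}
round 2: (stable)
  FIRST(S)={a,d}  FIRST(A)={d}  FIRST(B)={b}  FIRST(C)={a,d}

Compute FOLLOW by fixpoint:
FOLLOW(S) := {$}
round 1:
  C→A d: FOLLOW(A) ⊇ FIRST(d) = {d}; new: +{d}
  S→C: FOLLOW(C) ⊇ FOLLOW(S) ⊇ {$}; new: +{$}
  S→a B: FOLLOW(B) ⊇ FOLLOW(S) ⊇ {$}; new: +{$}
  S→a b A: FOLLOW(A) ⊇ FOLLOW(S) ⊇ {$}; new: +{$}
  FOLLOW[S]={$}  FOLLOW[A]={$,d}  FOLLOW[B]={$}  FOLLOW[C]={$}
round 2: (stable)
  FOLLOW[S]={$}  FOLLOW[A]={$,d}  FOLLOW[B]={$}  FOLLOW[C]={$}

FOLLOW(A) = ["$", "d"]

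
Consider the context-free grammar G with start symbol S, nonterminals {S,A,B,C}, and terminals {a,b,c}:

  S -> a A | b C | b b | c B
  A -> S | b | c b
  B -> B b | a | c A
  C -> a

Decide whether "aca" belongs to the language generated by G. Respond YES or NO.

CNF form of G:
  S -> T0 A | T1 C | T1 T1 | T2 B
  A -> T0 A | T1 C | T1 T1 | T2 B | T2 T1 | b
  B -> B T1 | T2 A | a
  C -> a
  T0 -> a
  T1 -> b
  T2 -> c

CYK fill:
  [0..0]={B,C,T0}  "a"  orig:{B,C}
  [1..1]={T2}  "c"  orig:{}
  [2..2]={B,C,T0}  "a"  orig:{B,C}
  [0..1]=∅  "ac"
  [1..2]={A,S}  "ca"
  [0..2]={A,S}  "aca"

S ∈ T[0,2] ⇒ YES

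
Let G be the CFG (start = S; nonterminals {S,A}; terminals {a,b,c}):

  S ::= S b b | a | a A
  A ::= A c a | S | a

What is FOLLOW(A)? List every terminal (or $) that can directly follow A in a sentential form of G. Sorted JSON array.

FIRST sets, iterate to fixpoint:
iter 1:
  A via A→a: +{a}
  S via S→a: +{a}
  FIRST(S)={a}  FIRST(A)={a}
iter 2: — fixpoint
  FIRST(S)={a}  FIRST(A)={a}

FOLLOW sets:
initialize: $ ∈ FOLLOW(S)
round 1:
  A→A c a: FOLLOW(A) ⊇ FIRST(c) = {c}; new: +{c}
  A→S: FOLLOW(S) ⊇ FOLLOW(A) ⊇ {c}; new: +{c}
  S→S b b: FOLLOW(S) ⊇ FIRST(b) = {b}; new: +{b}
  S→a A: FOLLOW(A) ⊇ FOLLOW(S) ⊇ {$,b,c}; new: +{$,b}
  FOLLOW(S)={$,b,c}  FOLLOW(A)={$,b,c}
round 2: done
  FOLLOW(S)={$,b,c}  FOLLOW(A)={$,b,c}

FOLLOW(A) = ["$", "b", "c"]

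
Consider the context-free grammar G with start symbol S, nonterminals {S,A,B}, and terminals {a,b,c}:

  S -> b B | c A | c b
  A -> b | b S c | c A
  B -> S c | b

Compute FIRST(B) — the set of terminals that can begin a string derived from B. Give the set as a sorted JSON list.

Compute FIRST by fixpoint:
pass 1:
  A via A→b: +{b}
  A via A→c A: +{c}
  B via B→b: +{b}
  S via S→b B: +{b}
  S via S→c A: +{c}
  FIRST(S)={b,c}  FIRST(A)={b,c}  FIRST(B)={b}
pass 2:
  B via B→S c: +{c}
  FIRST(S)={b,c}  FIRST(A)={b,c}  FIRST(B)={b,c}
pass 3: (stable)
  FIRST(S)={b,c}  FIRST(A)={b,c}  FIRST(B)={b,c}

FIRST(B) = ["b", "c"]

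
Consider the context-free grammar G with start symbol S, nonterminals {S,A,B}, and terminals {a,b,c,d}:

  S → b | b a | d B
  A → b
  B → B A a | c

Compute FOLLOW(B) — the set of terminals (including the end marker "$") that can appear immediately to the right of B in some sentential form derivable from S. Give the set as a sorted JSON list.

FIRST iteration:
pass 1:
  A via A→b: +{b}
  B via B→c: +{c}
  S via S→b: +{b}
  S via S→d B: +{d}
  FIRST(S)={b,d}  FIRST(A)={b}  FIRST(B)={c}
pass 2: done
  FIRST(S)={b,d}  FIRST(A)={b}  FIRST(B)={c}

FOLLOW sets:
FOLLOW(S) := {$}
iter 1:
  B→B A a: FOLLOW(B) ⊇ FIRST(A) = {b}; new: +{b}
  B→B A a: FOLLOW(A) ⊇ FIRST(a) = {a}; new: +{a}
  S→d B: FOLLOW(B) ⊇ FOLLOW(S) ⊇ {$}; new: +{$}
  S: {$}  A: {a}  B: {$,b}
iter 2: (no change)
  S: {$}  A: {a}  B: {$,b}

FOLLOW(B) = ["$", "b"]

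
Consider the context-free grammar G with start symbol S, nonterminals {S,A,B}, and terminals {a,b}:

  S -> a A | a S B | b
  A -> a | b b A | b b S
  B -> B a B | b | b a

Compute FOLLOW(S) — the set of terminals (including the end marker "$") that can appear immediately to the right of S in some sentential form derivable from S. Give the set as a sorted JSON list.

FIRST iteration:
round 1:
  A via A→a: +{a}
  A via A→b b A: +{b}
  B via B→b: +{b}
  S via S→a A: +{a}
  S via S→b: +{b}
  S: {a,b}  A: {a,b}  B: {b}
round 2: done
  S: {a,b}  A: {a,b}  B: {b}

Compute FOLLOW by fixpoint:
FOLLOW(S) := {$}
pass 1:
  B→B a B: FOLLOW(B) ⊇ FIRST(a) = {a}; new: +{a}
  S→a A: FOLLOW(A) ⊇ FOLLOW(S) ⊇ {$}; new: +{$}
  S→a S B: FOLLOW(S) ⊇ FIRST(B) = {b}; new: +{b}
  S→a S B: FOLLOW(B) ⊇ FOLLOW(S) ⊇ {$,b}; new: +{$,b}
  S: {$,b}  A: {$}  B: {$,a,b}
pass 2:
  S→a A: FOLLOW(A) ⊇ FOLLOW(S) ⊇ {$,b}; new: +{b}
  S: {$,b}  A: {$,b}  B: {$,a,b}
pass 3: (no change)
  S: {$,b}  A: {$,b}  B: {$,a,b}

FOLLOW(S) = ["$", "b"]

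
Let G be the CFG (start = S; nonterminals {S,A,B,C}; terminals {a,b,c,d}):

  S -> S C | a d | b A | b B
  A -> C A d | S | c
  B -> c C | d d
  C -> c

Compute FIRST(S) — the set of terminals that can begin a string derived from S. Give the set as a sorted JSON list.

Compute FIRST by fixpoint:
[1]
  A via A→c: +{c}
  B via B→c C: +{c}
  B via B→d d: +{d}
  C via C→c: +{c}
  S via S→a d: +{a}
  S via S→b A: +{b}
  FIRST[S]={a,b}  FIRST[A]={c}  FIRST[B]={c,d}  FIRST[C]={c}
[2]
  A via A→S: +{a,b}
  FIRST[S]={a,b}  FIRST[A]={a,b,c}  FIRST[B]={c,d}  FIRST[C]={c}
[3] done
  FIRST[S]={a,b}  FIRST[A]={a,b,c}  FIRST[B]={c,d}  FIRST[C]={c}

FIRST(S) = ["a", "b"]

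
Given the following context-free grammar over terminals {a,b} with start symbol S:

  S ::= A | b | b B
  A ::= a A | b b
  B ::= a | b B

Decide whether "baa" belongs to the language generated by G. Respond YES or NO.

Convert to CNF:
  S -> T0 A | T1 B | T1 T1 | b
  A -> T0 A | T1 T1
  B -> T1 B | a
  T0 -> a
  T1 -> b

Fill CYK table bottom-up:
  [0..0]={S,T1}  "b"  orig:{S}
  [1..1]={B,T0}  "a"  orig:{B}
  [2..2]={B,T0}  "a"  orig:{B}
  [0..1]={B,S}  "ba"
  [1..2]=∅  "aa"
  [0..2]=∅  "baa"

S ∉ T[0,2] ⇒ NO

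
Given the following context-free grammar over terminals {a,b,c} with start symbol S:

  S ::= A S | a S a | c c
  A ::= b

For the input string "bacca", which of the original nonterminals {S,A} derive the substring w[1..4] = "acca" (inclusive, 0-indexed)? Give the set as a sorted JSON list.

CNF form of G:
  S -> A S | T0 X2 | T1 T1
  A -> b
  T0 -> a
  T1 -> c
  X2 -> S T0

CYK table (by increasing span) (cells [i..j] with 1 ≤ i ≤ j ≤ 4 only):
  T[1,1] 'a' = {T0}  orig:{}
  T[2,2] 'c' = {T1}  orig:{}
  T[3,3] 'c' = {T1}  orig:{}
  T[4,4] 'a' = {T0}  orig:{}
  T[1,2] 'ac' = ∅
  T[2,3] 'cc' = {S}
  T[3,4] 'ca' = ∅
  T[1,3] 'acc' = ∅
  T[2,4] 'cca' = {X2}  orig:{}
  T[1,4] 'acca' = {S}

Original NTs in T[1,4] deriving "acca": ["S"]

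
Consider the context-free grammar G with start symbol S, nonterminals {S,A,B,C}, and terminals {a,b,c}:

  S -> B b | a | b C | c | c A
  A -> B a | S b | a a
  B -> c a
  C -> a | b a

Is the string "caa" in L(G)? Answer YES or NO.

CNF form of G:
  S -> B T1 | T1 C | T2 A | a | c
  A -> B T0 | S T1 | T0 T0
  B -> T2 T0
  C -> T1 T0 | a
  T0 -> a
  T1 -> b
  T2 -> c

CYK table (by increasing span):
  T[0,0] 'c' = {S,T2}  orig:{S}
  T[1,1] 'a' = {C,S,T0}  orig:{C,S}
  T[2,2] 'a' = {C,S,T0}  orig:{C,S}
  T[0,1] 'ca' = {B}
  T[1,2] 'aa' = {A}
  T[0,2] 'caa' = {A,S}

S ∈ T[0,2] ⇒ YES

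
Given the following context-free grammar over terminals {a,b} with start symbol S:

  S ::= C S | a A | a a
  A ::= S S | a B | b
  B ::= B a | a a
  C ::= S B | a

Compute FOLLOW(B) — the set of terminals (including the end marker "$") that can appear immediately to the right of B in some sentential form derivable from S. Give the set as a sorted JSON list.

FIRST iteration:
[1]
  A via A→a B: +{a}
  A via A→b: +{b}
  B via B→a a: +{a}
  C via C→a: +{a}
  S via S→C S: +{a}
  S: {a}  A: {a,b}  B: {a}  C: {a}
[2] (no change)
  S: {a}  A: {a,b}  B: {a}  C: {a}

Compute FOLLOW by fixpoint:
FOLLOW(S) := {$}
iter 1:
  A→S S: FOLLOW(S) ⊇ FIRST(S) = {a}; new: +{a}
  B→B a: FOLLOW(B) ⊇ FIRST(a) = {a}; new: +{a}
  S→C S: FOLLOW(C) ⊇ FIRST(S) = {a}; new: +{a}
  S→a A: FOLLOW(A) ⊇ FOLLOW(S) ⊇ {$,a}; new: +{$,a}
  S: {$,a}  A: {$,a}  B: {a}  C: {a}
iter 2:
  A→a B: FOLLOW(B) ⊇ FOLLOW(A) ⊇ {$,a}; new: +{$}
  S: {$,a}  A: {$,a}  B: {$,a}  C: {a}
iter 3: done
  S: {$,a}  A: {$,a}  B: {$,a}  C: {a}

FOLLOW(B) = ["$", "a"]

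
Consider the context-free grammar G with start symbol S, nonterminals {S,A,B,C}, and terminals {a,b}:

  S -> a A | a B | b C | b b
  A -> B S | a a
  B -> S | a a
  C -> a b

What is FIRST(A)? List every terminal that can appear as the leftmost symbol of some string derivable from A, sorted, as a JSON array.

FIRST sets, iterate to fixpoint:
iter 1:
  A via A→a a: +{a}
  B via B→a a: +{a}
  C via C→a b: +{a}
  S via S→a A: +{a}
  S via S→b C: +{b}
  S: {a,b}  A: {a}  B: {a}  C: {a}
iter 2:
  B via B→S: +{b}
  S: {a,b}  A: {a}  B: {a,b}  C: {a}
iter 3:
  A via A→B S: +{b}
  S: {a,b}  A: {a,b}  B: {a,b}  C: {a}
iter 4: done
  S: {a,b}  A: {a,b}  B: {a,b}  C: {a}

FIRST(A) = ["a", "b"]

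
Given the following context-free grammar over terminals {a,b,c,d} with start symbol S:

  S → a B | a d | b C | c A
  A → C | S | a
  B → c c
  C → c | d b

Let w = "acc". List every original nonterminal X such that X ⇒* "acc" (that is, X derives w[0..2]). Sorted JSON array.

CNF form of G:
  S -> T0 B | T0 T1 | T2 C | T3 A
  A -> T0 B | T0 T1 | T1 T2 | T2 C | T3 A | a | c
  B -> T3 T3
  C -> T1 T2 | c
  T0 -> a
  T1 -> d
  T2 -> b
  T3 -> c

CYK fill — only the sub-triangle for w[0..2]:
  [0..0]={A,T0}  "a"  orig:{A}
  [1..1]={A,C,T3}  "c"  orig:{A,C}
  [2..2]={A,C,T3}  "c"  orig:{A,C}
  [0..1]=∅  "ac"
  [1..2]={A,B,S}  "cc"
  [0..2]={A,S}  "acc"

Original NTs in T[0,2] deriving "acc": ["A", "S"]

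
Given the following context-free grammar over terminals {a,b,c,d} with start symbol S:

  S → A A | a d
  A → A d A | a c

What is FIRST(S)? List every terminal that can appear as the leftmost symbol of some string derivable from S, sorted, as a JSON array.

FIRST iteration:
[1]
  A via A→a c: +{a}
  S via S→A A: +{a}
  FIRST(S)={a}  FIRST(A)={a}
[2] (stable)
  FIRST(S)={a}  FIRST(A)={a}

FIRST(S) = ["a"]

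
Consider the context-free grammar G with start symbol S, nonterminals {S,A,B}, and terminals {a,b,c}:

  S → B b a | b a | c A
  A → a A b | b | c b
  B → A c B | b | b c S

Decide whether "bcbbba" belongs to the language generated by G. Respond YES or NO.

Convert to CNF:
  S -> B X6 | T1 T0 | T2 A
  A -> T0 X3 | T2 T1 | b
  B -> A X4 | T1 X5 | b
  T0 -> a
  T1 -> b
  T2 -> c
  X3 -> A T1
  X4 -> T2 B
  X5 -> T2 S
  X6 -> T1 T0

CYK fill:
  cell(0,0) b: {A,B,T1}  orig:{A,B}
  cell(1,1) c: {T2}  orig:{}
  cell(2,2) b: {A,B,T1}  orig:{A,B}
  cell(3,3) b: {A,B,T1}  orig:{A,B}
  cell(4,4) b: {A,B,T1}  orig:{A,B}
  cell(5,5) a: {T0}  orig:{}
  cell(0,1) bc: ∅
  cell(1,2) cb: {A,S,X4}  orig:{A,S}
  cell(2,3) bb: {X3}  orig:{}
  cell(3,4) bb: {X3}  orig:{}
  cell(4,5) ba: {S,X6}  orig:{S}
  cell(0,2) bcb: {B}
  cell(1,3) cbb: {X3}  orig:{}
  cell(2,4) bbb: ∅
  cell(3,5) bba: {S}
  cell(0,3) bcbb: ∅
  cell(1,4) cbbb: ∅
  cell(2,5) bbba: ∅
  cell(0,4) bcbbb: ∅
  cell(1,5) cbbba: ∅
  cell(0,5) bcbbba: ∅

S ∉ T[0,5] ⇒ NO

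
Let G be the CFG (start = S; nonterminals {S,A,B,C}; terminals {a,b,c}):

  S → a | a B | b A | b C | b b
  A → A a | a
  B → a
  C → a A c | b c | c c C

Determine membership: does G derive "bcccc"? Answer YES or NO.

CNF form of G:
  S -> T0 B | T2 A | T2 C | T2 T2 | a
  A -> A T0 | a
  B -> a
  C -> T0 X3 | T1 X4 | T2 T1
  T0 -> a
  T1 -> c
  T2 -> b
  X3 -> A T1
  X4 -> T1 C

Fill CYK table bottom-up:
  [0..0]={T2}  "b"  orig:{}
  [1..1]={T1}  "c"  orig:{}
  [2..2]={T1}  "c"  orig:{}
  [3..3]={T1}  "c"  orig:{}
  [4..4]={T1}  "c"  orig:{}
  [0..1]={C}  "bc"
  [1..2]=∅  "cc"
  [2..3]=∅  "cc"
  [3..4]=∅  "cc"
  [0..2]=∅  "bcc"
  [1..3]=∅  "ccc"
  [2..4]=∅  "ccc"
  [0..3]=∅  "bccc"
  [1..4]=∅  "cccc"
  [0..4]=∅  "bcccc"

S ∉ T[0,4] ⇒ NO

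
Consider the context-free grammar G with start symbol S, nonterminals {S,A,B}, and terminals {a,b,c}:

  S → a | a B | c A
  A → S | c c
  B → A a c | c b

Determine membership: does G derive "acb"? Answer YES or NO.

CNF form of G:
  S -> T0 B | T1 A | a
  A -> T0 B | T1 A | T1 T1 | a
  B -> A X3 | T1 T2
  T0 -> a
  T1 -> c
  T2 -> b
  X3 -> T0 T1

CYK table (by increasing span):
  [0..0]={A,S,T0}  "a"  orig:{A,S}
  [1..1]={T1}  "c"  orig:{}
  [2..2]={T2}  "b"  orig:{}
  [0..1]={X3}  "ac"  orig:{}
  [1..2]={B}  "cb"
  [0..2]={A,S}  "acb"

S ∈ T[0,2] ⇒ YES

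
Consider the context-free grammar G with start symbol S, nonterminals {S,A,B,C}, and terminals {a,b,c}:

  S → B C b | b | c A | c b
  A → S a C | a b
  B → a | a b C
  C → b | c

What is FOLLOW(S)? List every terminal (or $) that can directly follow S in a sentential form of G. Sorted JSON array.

FIRST sets, iterate to fixpoint:
[1]
  A via A→a b: +{a}
  B via B→a: +{a}
  C via C→b: +{b}
  C via C→c: +{c}
  S via S→B C b: +{a}
  S via S→b: +{b}
  S via S→c A: +{c}
  S: {a,b,c}  A: {a}  B: {a}  C: {b,c}
[2]
  A via A→S a C: +{b,c}
  S: {a,b,c}  A: {a,b,c}  B: {a}  C: {b,c}
[3] (no change)
  S: {a,b,c}  A: {a,b,c}  B: {a}  C: {b,c}

Compute FOLLOW by fixpoint:
initialize: $ ∈ FOLLOW(S)
pass 1:
  A→S a C: FOLLOW(S) ⊇ FIRST(a) = {a}; new: +{a}
  S→B C b: FOLLOW(B) ⊇ FIRST(C) = {b,c}; new: +{b,c}
  S→B C b: FOLLOW(C) ⊇ FIRST(b) = {b}; new: +{b}
  S→c A: FOLLOW(A) ⊇ FOLLOW(S) ⊇ {$,a}; new: +{$,a}
  FOLLOW[S]={$,a}  FOLLOW[A]={$,a}  FOLLOW[B]={b,c}  FOLLOW[C]={b}
pass 2:
  A→S a C: FOLLOW(C) ⊇ FOLLOW(A) ⊇ {$,a}; new: +{$,a}
  B→a b C: FOLLOW(C) ⊇ FOLLOW(B) ⊇ {b,c}; new: +{c}
  FOLLOW[S]={$,a}  FOLLOW[A]={$,a}  FOLLOW[B]={b,c}  FOLLOW[C]={$,a,b,c}
pass 3: — fixpoint
  FOLLOW[S]={$,a}  FOLLOW[A]={$,a}  FOLLOW[B]={b,c}  FOLLOW[C]={$,a,b,c}

FOLLOW(S) = ["$", "a"]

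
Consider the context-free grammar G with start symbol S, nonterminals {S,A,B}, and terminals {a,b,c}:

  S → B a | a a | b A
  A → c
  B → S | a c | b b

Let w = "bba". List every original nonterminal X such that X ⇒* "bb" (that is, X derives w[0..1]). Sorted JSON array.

Convert to CNF:
  S -> B T0 | T0 T0 | T2 A
  A -> c
  B -> B T0 | T0 T0 | T0 T1 | T2 A | T2 T2
  T0 -> a
  T1 -> c
  T2 -> b

CYK fill — only the sub-triangle for w[0..1]:
  cell(0,0) b: {T2}  orig:{}
  cell(1,1) b: {T2}  orig:{}
  cell(0,1) bb: {B}

Original NTs in T[0,1] deriving "bb": ["B"]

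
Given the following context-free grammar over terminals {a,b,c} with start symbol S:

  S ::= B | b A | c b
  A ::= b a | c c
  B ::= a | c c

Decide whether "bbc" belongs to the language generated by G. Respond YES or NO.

Convert to CNF:
  S -> T0 A | T2 T0 | T2 T2 | a
  A -> T0 T1 | T2 T2
  B -> T2 T2 | a
  T0 -> b
  T1 -> a
  T2 -> c

CYK table (by increasing span):
  T[0,0] 'b' = {T0}  orig:{}
  T[1,1] 'b' = {T0}  orig:{}
  T[2,2] 'c' = {T2}  orig:{}
  T[0,1] 'bb' = ∅
  T[1,2] 'bc' = ∅
  T[0,2] 'bbc' = ∅

S ∉ T[0,2] ⇒ NO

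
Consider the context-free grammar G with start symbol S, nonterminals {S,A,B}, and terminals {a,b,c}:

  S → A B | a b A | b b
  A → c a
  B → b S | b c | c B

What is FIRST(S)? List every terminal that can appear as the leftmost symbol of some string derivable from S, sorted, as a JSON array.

FIRST sets, iterate to fixpoint:
pass 1:
  A via A→c a: +{c}
  B via B→b S: +{b}
  B via B→c B: +{c}
  S via S→A B: +{c}
  S via S→a b A: +{a}
  S via S→b b: +{b}
  FIRST(S)={a,b,c}  FIRST(A)={c}  FIRST(B)={b,c}
pass 2: — fixpoint
  FIRST(S)={a,b,c}  FIRST(A)={c}  FIRST(B)={b,c}

FIRST(S) = ["a", "b", "c"]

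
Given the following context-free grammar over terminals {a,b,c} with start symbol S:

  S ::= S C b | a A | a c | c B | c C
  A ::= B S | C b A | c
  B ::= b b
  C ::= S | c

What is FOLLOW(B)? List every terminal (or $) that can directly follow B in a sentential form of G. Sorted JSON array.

FIRST iteration:
pass 1:
  A via A→c: +{c}
  B via B→b b: +{b}
  C via C→c: +{c}
  S via S→a A: +{a}
  S via S→c B: +{c}
  FIRST[S]={a,c}  FIRST[A]={c}  FIRST[B]={b}  FIRST[C]={c}
pass 2:
  A via A→B S: +{b}
  C via C→S: +{a}
  FIRST[S]={a,c}  FIRST[A]={b,c}  FIRST[B]={b}  FIRST[C]={a,c}
pass 3:
  A via A→C b A: +{a}
  FIRST[S]={a,c}  FIRST[A]={a,b,c}  FIRST[B]={b}  FIRST[C]={a,c}
pass 4: — fixpoint
  FIRST[S]={a,c}  FIRST[A]={a,b,c}  FIRST[B]={b}  FIRST[C]={a,c}

FOLLOW iteration:
seed FOLLOW(S) with $
round 1:
  A→B S: FOLLOW(B) ⊇ FIRST(S) = {a,c}; new: +{a,c}
  A→C b A: FOLLOW(C) ⊇ FIRST(b) = {b}; new: +{b}
  C→S: FOLLOW(S) ⊇ FOLLOW(C) ⊇ {b}; new: +{b}
  S→S C b: FOLLOW(S) ⊇ FIRST(C) = {a,c}; new: +{a,c}
  S→a A: FOLLOW(A) ⊇ FOLLOW(S) ⊇ {$,a,b,c}; new: +{$,a,b,c}
  S→c B: FOLLOW(B) ⊇ FOLLOW(S) ⊇ {$,a,b,c}; new: +{$,b}
  S→c C: FOLLOW(C) ⊇ FOLLOW(S) ⊇ {$,a,b,c}; new: +{$,a,c}
  FOLLOW(S)={$,a,b,c}  FOLLOW(A)={$,a,b,c}  FOLLOW(B)={$,a,b,c}  FOLLOW(C)={$,a,b,c}
round 2: — fixpoint
  FOLLOW(S)={$,a,b,c}  FOLLOW(A)={$,a,b,c}  FOLLOW(B)={$,a,b,c}  FOLLOW(C)={$,a,b,c}

FOLLOW(B) = ["$", "a", "b", "c"]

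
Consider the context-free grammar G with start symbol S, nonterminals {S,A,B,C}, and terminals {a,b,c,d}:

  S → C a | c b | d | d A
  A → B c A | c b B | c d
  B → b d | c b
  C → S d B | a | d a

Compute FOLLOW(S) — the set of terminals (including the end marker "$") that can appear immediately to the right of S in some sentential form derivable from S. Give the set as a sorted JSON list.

Compute FIRST by fixpoint:
round 1:
  A via A→c b B: +{c}
  B via B→b d: +{b}
  B via B→c b: +{c}
  C via C→a: +{a}
  C via C→d a: +{d}
  S via S→C a: +{a,d}
  S via S→c b: +{c}
  FIRST[S]={a,c,d}  FIRST[A]={c}  FIRST[B]={b,c}  FIRST[C]={a,d}
round 2:
  A via A→B c A: +{b}
  C via C→S d B: +{c}
  FIRST[S]={a,c,d}  FIRST[A]={b,c}  FIRST[B]={b,c}  FIRST[C]={a,c,d}
round 3: done
  FIRST[S]={a,c,d}  FIRST[A]={b,c}  FIRST[B]={b,c}  FIRST[C]={a,c,d}

Compute FOLLOW by fixpoint:
FOLLOW(S) := {$}
round 1:
  A→B c A: FOLLOW(B) ⊇ FIRST(c) = {c}; new: +{c}
  C→S d B: FOLLOW(S) ⊇ FIRST(d) = {d}; new: +{d}
  S→C a: FOLLOW(C) ⊇ FIRST(a) = {a}; new: +{a}
  S→d A: FOLLOW(A) ⊇ FOLLOW(S) ⊇ {$,d}; new: +{$,d}
  S: {$,d}  A: {$,d}  B: {c}  C: {a}
round 2:
  A→c b B: FOLLOW(B) ⊇ FOLLOW(A) ⊇ {$,d}; new: +{$,d}
  C→S d B: FOLLOW(B) ⊇ FOLLOW(C) ⊇ {a}; new: +{a}
  S: {$,d}  A: {$,d}  B: {$,a,c,d}  C: {a}
round 3: (stable)
  S: {$,d}  A: {$,d}  B: {$,a,c,d}  C: {a}

FOLLOW(S) = ["$", "d"]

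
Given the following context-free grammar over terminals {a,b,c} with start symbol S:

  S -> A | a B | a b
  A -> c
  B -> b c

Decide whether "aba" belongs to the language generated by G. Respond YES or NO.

CNF form of G:
  S -> T2 B | T2 T0 | c
  A -> c
  B -> T0 T1
  T0 -> b
  T1 -> c
  T2 -> a

CYK fill:
  [0..0]={T2}  "a"  orig:{}
  [1..1]={T0}  "b"  orig:{}
  [2..2]={T2}  "a"  orig:{}
  [0..1]={S}  "ab"
  [1..2]=∅  "ba"
  [0..2]=∅  "aba"

S ∉ T[0,2] ⇒ NO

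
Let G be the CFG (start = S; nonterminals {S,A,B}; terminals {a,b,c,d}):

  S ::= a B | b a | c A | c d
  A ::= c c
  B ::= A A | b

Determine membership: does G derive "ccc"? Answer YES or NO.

CNF form of G:
  S -> T0 A | T0 T3 | T1 B | T2 T1
  A -> T0 T0
  B -> A A | b
  T0 -> c
  T1 -> a
  T2 -> b
  T3 -> d

CYK fill:
  [0..0]={T0}  "c"  orig:{}
  [1..1]={T0}  "c"  orig:{}
  [2..2]={T0}  "c"  orig:{}
  [0..1]={A}  "cc"
  [1..2]={A}  "cc"
  [0..2]={S}  "ccc"

S ∈ T[0,2] ⇒ YES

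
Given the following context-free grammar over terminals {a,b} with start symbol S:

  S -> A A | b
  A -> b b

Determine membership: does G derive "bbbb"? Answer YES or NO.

CNF form of G:
  S -> A A | b
  A -> T0 T0
  T0 -> b

CYK fill:
  [0..0]={S,T0}  "b"  orig:{S}
  [1..1]={S,T0}  "b"  orig:{S}
  [2..2]={S,T0}  "b"  orig:{S}
  [3..3]={S,T0}  "b"  orig:{S}
  [0..1]={A}  "bb"
  [1..2]={A}  "bb"
  [2..3]={A}  "bb"
  [0..2]=∅  "bbb"
  [1..3]=∅  "bbb"
  [0..3]={S}  "bbbb"

S ∈ T[0,3] ⇒ YES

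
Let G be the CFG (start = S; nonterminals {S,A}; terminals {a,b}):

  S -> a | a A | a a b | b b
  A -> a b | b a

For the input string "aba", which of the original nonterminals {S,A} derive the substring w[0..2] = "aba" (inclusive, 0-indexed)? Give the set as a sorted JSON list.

Convert to CNF:
  S -> T0 A | T0 X2 | T1 T1 | a
  A -> T0 T1 | T1 T0
  T0 -> a
  T1 -> b
  X2 -> T0 T1

Fill CYK table bottom-up (cells [i..j] with 0 ≤ i ≤ j ≤ 2 only):
  T[0,0] 'a' = {S,T0}  orig:{S}
  T[1,1] 'b' = {T1}  orig:{}
  T[2,2] 'a' = {S,T0}  orig:{S}
  T[0,1] 'ab' = {A,X2}  orig:{A}
  T[1,2] 'ba' = {A}
  T[0,2] 'aba' = {S}

Original NTs in T[0,2] deriving "aba": ["S"]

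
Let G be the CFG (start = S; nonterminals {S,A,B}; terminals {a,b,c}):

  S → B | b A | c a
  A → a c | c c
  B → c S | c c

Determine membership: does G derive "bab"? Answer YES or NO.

CNF form of G:
  S -> T1 S | T1 T0 | T1 T1 | T2 A
  A -> T0 T1 | T1 T1
  B -> T1 S | T1 T1
  T0 -> a
  T1 -> c
  T2 -> b

CYK fill:
  T[0,0] 'b' = {T2}  orig:{}
  T[1,1] 'a' = {T0}  orig:{}
  T[2,2] 'b' = {T2}  orig:{}
  T[0,1] 'ba' = ∅
  T[1,2] 'ab' = ∅
  T[0,2] 'bab' = ∅

S ∉ T[0,2] ⇒ NO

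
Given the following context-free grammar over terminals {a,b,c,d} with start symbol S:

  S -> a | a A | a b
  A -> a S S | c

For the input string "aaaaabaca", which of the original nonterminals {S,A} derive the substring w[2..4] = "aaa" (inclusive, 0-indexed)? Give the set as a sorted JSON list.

Convert to CNF:
  S -> T0 A | T0 T1 | a
  A -> T0 X2 | c
  T0 -> a
  T1 -> b
  X2 -> S S

CYK table (by increasing span) — only the sub-triangle for w[2..4]:
  T[2,2] 'a' = {S,T0}  orig:{S}
  T[3,3] 'a' = {S,T0}  orig:{S}
  T[4,4] 'a' = {S,T0}  orig:{S}
  T[2,3] 'aa' = {X2}  orig:{}
  T[3,4] 'aa' = {X2}  orig:{}
  T[2,4] 'aaa' = {A}

Original NTs in T[2,4] deriving "aaa": ["A"]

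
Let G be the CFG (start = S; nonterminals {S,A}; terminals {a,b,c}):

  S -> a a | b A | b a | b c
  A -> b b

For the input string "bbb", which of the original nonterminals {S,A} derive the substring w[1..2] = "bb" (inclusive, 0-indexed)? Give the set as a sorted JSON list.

Convert to CNF:
  S -> T0 A | T0 T1 | T0 T2 | T1 T1
  A -> T0 T0
  T0 -> b
  T1 -> a
  T2 -> c

CYK fill, restricted to cells inside w[1..2]:
  [1..1]={T0}  "b"  orig:{}
  [2..2]={T0}  "b"  orig:{}
  [1..2]={A}  "bb"

Original NTs in T[1,2] deriving "bb": ["A"]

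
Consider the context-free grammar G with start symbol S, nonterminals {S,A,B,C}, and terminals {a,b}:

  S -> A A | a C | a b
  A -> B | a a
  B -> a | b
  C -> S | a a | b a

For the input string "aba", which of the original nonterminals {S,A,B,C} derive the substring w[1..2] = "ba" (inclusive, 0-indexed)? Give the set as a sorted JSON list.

Convert to CNF:
  S -> A A | T0 C | T0 T1
  A -> T0 T0 | a | b
  B -> a | b
  C -> A A | T0 C | T0 T0 | T0 T1 | T1 T0
  T0 -> a
  T1 -> b

Fill CYK table bottom-up, restricted to cells inside w[1..2]:
  T[1,1] 'b' = {A,B,T1}  orig:{A,B}
  T[2,2] 'a' = {A,B,T0}  orig:{A,B}
  T[1,2] 'ba' = {C,S}

Original NTs in T[1,2] deriving "ba": ["C", "S"]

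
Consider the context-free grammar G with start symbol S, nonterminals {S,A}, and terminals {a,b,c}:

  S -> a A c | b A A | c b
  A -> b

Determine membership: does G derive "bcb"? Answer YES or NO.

Convert to CNF:
  S -> T0 X3 | T1 T2 | T2 X4
  A -> b
  T0 -> a
  T1 -> c
  T2 -> b
  X3 -> A T1
  X4 -> A A

Fill CYK table bottom-up:
  cell(0,0) b: {A,T2}  orig:{A}
  cell(1,1) c: {T1}  orig:{}
  cell(2,2) b: {A,T2}  orig:{A}
  cell(0,1) bc: {X3}  orig:{}
  cell(1,2) cb: {S}
  cell(0,2) bcb: ∅

S ∉ T[0,2] ⇒ NO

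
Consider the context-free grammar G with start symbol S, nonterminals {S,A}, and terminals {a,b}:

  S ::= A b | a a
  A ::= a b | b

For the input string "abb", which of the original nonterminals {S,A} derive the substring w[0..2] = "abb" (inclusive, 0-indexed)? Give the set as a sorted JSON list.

CNF form of G:
  S -> A T1 | T0 T0
  A -> T0 T1 | b
  T0 -> a
  T1 -> b

Fill CYK table bottom-up (cells [i..j] with 0 ≤ i ≤ j ≤ 2 only):
  cell(0,0) a: {T0}  orig:{}
  cell(1,1) b: {A,T1}  orig:{A}
  cell(2,2) b: {A,T1}  orig:{A}
  cell(0,1) ab: {A}
  cell(1,2) bb: {S}
  cell(0,2) abb: {S}

Original NTs in T[0,2] deriving "abb": ["S"]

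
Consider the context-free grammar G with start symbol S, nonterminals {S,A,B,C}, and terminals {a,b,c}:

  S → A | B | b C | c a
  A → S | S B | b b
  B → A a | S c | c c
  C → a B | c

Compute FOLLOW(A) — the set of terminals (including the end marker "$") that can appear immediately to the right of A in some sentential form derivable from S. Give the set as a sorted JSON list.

Compute FIRST by fixpoint:
pass 1:
  A via A→b b: +{b}
  B via B→A a: +{b}
  B via B→c c: +{c}
  C via C→a B: +{a}
  C via C→c: +{c}
  S via S→A: +{b}
  S via S→B: +{c}
  FIRST[S]={b,c}  FIRST[A]={b}  FIRST[B]={b,c}  FIRST[C]={a,c}
pass 2:
  A via A→S: +{c}
  FIRST[S]={b,c}  FIRST[A]={b,c}  FIRST[B]={b,c}  FIRST[C]={a,c}
pass 3: (no change)
  FIRST[S]={b,c}  FIRST[A]={b,c}  FIRST[B]={b,c}  FIRST[C]={a,c}

FOLLOW sets:
FOLLOW(S) := {$}
round 1:
  A→S B: FOLLOW(S) ⊇ FIRST(B) = {b,c}; new: +{b,c}
  B→A a: FOLLOW(A) ⊇ FIRST(a) = {a}; new: +{a}
  S→A: FOLLOW(A) ⊇ FOLLOW(S) ⊇ {$,b,c}; new: +{$,b,c}
  S→B: FOLLOW(B) ⊇ FOLLOW(S) ⊇ {$,b,c}; new: +{$,b,c}
  S→b C: FOLLOW(C) ⊇ FOLLOW(S) ⊇ {$,b,c}; new: +{$,b,c}
  S: {$,b,c}  A: {$,a,b,c}  B: {$,b,c}  C: {$,b,c}
round 2:
  A→S: FOLLOW(S) ⊇ FOLLOW(A) ⊇ {$,a,b,c}; new: +{a}
  A→S B: FOLLOW(B) ⊇ FOLLOW(A) ⊇ {$,a,b,c}; new: +{a}
  S→b C: FOLLOW(C) ⊇ FOLLOW(S) ⊇ {$,a,b,c}; new: +{a}
  S: {$,a,b,c}  A: {$,a,b,c}  B: {$,a,b,c}  C: {$,a,b,c}
round 3: (stable)
  S: {$,a,b,c}  A: {$,a,b,c}  B: {$,a,b,c}  C: {$,a,b,c}

FOLLOW(A) = ["$", "a", "b", "c"]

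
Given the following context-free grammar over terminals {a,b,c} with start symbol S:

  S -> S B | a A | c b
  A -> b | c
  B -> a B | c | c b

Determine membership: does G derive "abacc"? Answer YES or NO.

CNF form of G:
  S -> S B | T0 A | T1 T2
  A -> b | c
  B -> T0 B | T1 T2 | c
  T0 -> a
  T1 -> c
  T2 -> b

Fill CYK table bottom-up:
  cell(0,0) a: {T0}  orig:{}
  cell(1,1) b: {A,T2}  orig:{A}
  cell(2,2) a: {T0}  orig:{}
  cell(3,3) c: {A,B,T1}  orig:{A,B}
  cell(4,4) c: {A,B,T1}  orig:{A,B}
  cell(0,1) ab: {S}
  cell(1,2) ba: ∅
  cell(2,3) ac: {B,S}
  cell(3,4) cc: ∅
  cell(0,2) aba: ∅
  cell(1,3) bac: ∅
  cell(2,4) acc: {S}
  cell(0,3) abac: {S}
  cell(1,4) bacc: ∅
  cell(0,4) abacc: {S}

S ∈ T[0,4] ⇒ YES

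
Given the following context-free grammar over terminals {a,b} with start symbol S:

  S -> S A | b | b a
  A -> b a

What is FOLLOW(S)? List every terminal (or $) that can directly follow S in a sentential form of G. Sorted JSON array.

FIRST iteration:
iter 1:
  A via A→b a: +{b}
  S via S→b: +{b}
  S: {b}  A: {b}
iter 2: — fixpoint
  S: {b}  A: {b}

FOLLOW sets:
FOLLOW(S) := {$}
round 1:
  S→S A: FOLLOW(S) ⊇ FIRST(A) = {b}; new: +{b}
  S→S A: FOLLOW(A) ⊇ FOLLOW(S) ⊇ {$,b}; new: +{$,b}
  FOLLOW(S)={$,b}  FOLLOW(A)={$,b}
round 2: — fixpoint
  FOLLOW(S)={$,b}  FOLLOW(A)={$,b}

FOLLOW(S) = ["$", "b"]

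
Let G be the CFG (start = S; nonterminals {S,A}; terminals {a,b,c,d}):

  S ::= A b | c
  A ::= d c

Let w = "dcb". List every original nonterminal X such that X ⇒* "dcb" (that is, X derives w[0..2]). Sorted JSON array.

CNF form of G:
  S -> A T2 | c
  A -> T0 T1
  T0 -> d
  T1 -> c
  T2 -> b

CYK fill (cells [i..j] with 0 ≤ i ≤ j ≤ 2 only):
  cell(0,0) d: {T0}  orig:{}
  cell(1,1) c: {S,T1}  orig:{S}
  cell(2,2) b: {T2}  orig:{}
  cell(0,1) dc: {A}
  cell(1,2) cb: ∅
  cell(0,2) dcb: {S}

Original NTs in T[0,2] deriving "dcb": ["S"]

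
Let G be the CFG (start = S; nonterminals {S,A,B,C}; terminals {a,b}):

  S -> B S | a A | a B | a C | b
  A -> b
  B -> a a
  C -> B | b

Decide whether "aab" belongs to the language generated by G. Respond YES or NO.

Convert to CNF:
  S -> B S | T0 A | T0 B | T0 C | b
  A -> b
  B -> T0 T0
  C -> T0 T0 | b
  T0 -> a

CYK table (by increasing span):
  [0..0]={T0}  "a"  orig:{}
  [1..1]={T0}  "a"  orig:{}
  [2..2]={A,C,S}  "b"
  [0..1]={B,C}  "aa"
  [1..2]={S}  "ab"
  [0..2]={S}  "aab"

S ∈ T[0,2] ⇒ YES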